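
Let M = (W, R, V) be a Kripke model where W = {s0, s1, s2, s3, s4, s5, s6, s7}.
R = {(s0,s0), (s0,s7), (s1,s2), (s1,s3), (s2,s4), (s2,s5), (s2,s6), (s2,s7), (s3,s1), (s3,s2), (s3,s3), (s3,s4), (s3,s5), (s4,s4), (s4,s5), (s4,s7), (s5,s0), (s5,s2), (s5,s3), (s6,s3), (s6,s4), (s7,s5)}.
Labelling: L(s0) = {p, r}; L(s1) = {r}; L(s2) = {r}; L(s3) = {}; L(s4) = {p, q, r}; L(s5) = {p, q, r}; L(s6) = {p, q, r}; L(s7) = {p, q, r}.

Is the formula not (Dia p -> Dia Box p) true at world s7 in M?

Recall that Box ψ holds at a world iff ψ holds at every accessible world, and Dia ψ holds iff ψ holds at some accessible world.
At s7: Dia p -> Dia Box p is false, so not (Dia p -> Dia Box p) is true.
  At s7: Dia p is true, Dia Box p is false, so Dia p -> Dia Box p is false.
    At s7: Dia p requires p at some successor in {s5}.
      p holds at s5, so Dia p is true at s7.
    At s7: Dia Box p requires Box p at some successor in {s5}.
      At s5: Box p is false.
    So Dia Box p is false at s7.

Yes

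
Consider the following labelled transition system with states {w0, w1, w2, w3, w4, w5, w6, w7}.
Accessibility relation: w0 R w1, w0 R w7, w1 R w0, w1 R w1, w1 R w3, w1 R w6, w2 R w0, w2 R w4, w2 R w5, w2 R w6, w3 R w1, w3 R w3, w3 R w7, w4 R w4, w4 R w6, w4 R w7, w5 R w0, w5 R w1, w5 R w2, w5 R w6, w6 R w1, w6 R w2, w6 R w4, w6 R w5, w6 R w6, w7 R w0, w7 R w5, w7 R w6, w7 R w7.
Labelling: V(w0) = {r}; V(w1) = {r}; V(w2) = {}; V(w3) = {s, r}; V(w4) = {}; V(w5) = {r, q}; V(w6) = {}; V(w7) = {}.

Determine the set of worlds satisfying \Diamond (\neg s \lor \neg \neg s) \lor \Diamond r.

Recall that \Diamond ψ holds at a world iff ψ holds at some accessible world.
Let φ = \Diamond (\neg s \lor \neg \neg s) \lor \Diamond r. Evaluate φ at each world:
  w0 (successors {w1, w7}): φ is true.
  w1 (successors {w0, w1, w3, w6}): φ is true.
  w2 (successors {w0, w4, w5, w6}): φ is true.
  w3 (successors {w1, w3, w7}): φ is true.
  w4 (successors {w4, w6, w7}): φ is true.
  w5 (successors {w0, w1, w2, w6}): φ is true.
  w6 (successors {w1, w2, w4, w5, w6}): φ is true.
  w7 (successors {w0, w5, w6, w7}): φ is true.
For instance, at w1:
  At w1: \Diamond (\neg s \lor \neg \neg s) is true, \Diamond r is true, so \Diamond (\neg s \lor \neg \neg s) \lor \Diamond r is true.
    At w1: \Diamond (\neg s \lor \neg \neg s) requires \neg s \lor \neg \neg s at some successor in {w0, w1, w3, w6}.
      \neg s \lor \neg \neg s holds at w0, so \Diamond (\neg s \lor \neg \neg s) is true at w1.
    At w1: \Diamond r requires r at some successor in {w0, w1, w3, w6}.
      r holds at w0, so \Diamond r is true at w1.
Satisfying worlds: {w0, w1, w2, w3, w4, w5, w6, w7}

w0, w1, w2, w3, w4, w5, w6, w7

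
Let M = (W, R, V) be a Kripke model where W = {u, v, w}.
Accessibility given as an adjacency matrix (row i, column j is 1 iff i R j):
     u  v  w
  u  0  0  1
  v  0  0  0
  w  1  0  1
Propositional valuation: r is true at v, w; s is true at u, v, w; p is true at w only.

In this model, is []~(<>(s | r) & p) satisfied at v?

Yes

At v: no accessible worlds, so []~(<>(s | r) & p) holds vacuously.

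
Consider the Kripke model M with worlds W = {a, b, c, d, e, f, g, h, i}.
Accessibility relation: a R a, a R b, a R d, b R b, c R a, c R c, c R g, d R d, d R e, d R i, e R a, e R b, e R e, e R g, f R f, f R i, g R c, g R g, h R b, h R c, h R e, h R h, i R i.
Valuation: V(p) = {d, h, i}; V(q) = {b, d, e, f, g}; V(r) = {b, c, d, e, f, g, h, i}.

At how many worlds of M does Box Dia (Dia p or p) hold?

3

Let φ = Box Dia (Dia p or p). Evaluate φ at each world:
  a (successors {a, b, d}): φ is false.
  b (successors {b}): φ is false.
  c (successors {a, c, g}): φ is false.
  d (successors {d, e, i}): φ is true.
  e (successors {a, b, e, g}): φ is false.
  f (successors {f, i}): φ is true.
  g (successors {c, g}): φ is false.
  h (successors {b, c, e, h}): φ is false.
  i (successors {i}): φ is true.
For instance, at c:
  At c: Box Dia (Dia p or p) requires Dia (Dia p or p) at every successor {a, c, g}.
    Dia (Dia p or p) fails at g, so Box Dia (Dia p or p) is false at c.
      At g: Dia (Dia p or p) requires Dia p or p at some successor in {c, g}.
        At c: Dia p or p is false.
        At g: Dia p or p is false.
      So Dia (Dia p or p) is false at g.
Satisfying worlds: {d, f, i}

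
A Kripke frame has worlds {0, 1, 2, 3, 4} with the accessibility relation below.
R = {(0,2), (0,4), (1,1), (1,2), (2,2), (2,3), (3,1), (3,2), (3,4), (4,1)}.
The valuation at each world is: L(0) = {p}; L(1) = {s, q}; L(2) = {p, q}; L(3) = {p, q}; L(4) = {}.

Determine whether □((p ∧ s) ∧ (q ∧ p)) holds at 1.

No

Recall that □ψ holds at a world iff ψ holds at every accessible world, and ◇ψ holds iff ψ holds at some accessible world.
At 1: □((p ∧ s) ∧ (q ∧ p)) requires (p ∧ s) ∧ (q ∧ p) at every successor {1, 2}.
  (p ∧ s) ∧ (q ∧ p) fails at 1, so □((p ∧ s) ∧ (q ∧ p)) is false at 1.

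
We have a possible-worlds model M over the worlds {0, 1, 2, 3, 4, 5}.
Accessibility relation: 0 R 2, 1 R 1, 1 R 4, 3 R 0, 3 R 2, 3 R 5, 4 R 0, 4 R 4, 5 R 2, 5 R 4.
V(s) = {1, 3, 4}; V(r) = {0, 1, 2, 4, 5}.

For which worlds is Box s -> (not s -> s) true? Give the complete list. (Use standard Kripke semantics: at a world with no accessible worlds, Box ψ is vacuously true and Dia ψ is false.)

Let φ = Box s -> (not s -> s). Evaluate φ at each world:
  0 (successors {2}): φ is true.
  1 (successors {1, 4}): φ is true.
  2 (successors ∅): φ is false.
  3 (successors {0, 2, 5}): φ is true.
  4 (successors {0, 4}): φ is true.
  5 (successors {2, 4}): φ is true.
For instance, at 3:
  At 3: Box s is false, not s -> s is true, so Box s -> (not s -> s) is true.
    At 3: Box s requires s at every successor {0, 2, 5}.
      s fails at 0, so Box s is false at 3.
Satisfying worlds: {0, 1, 3, 4, 5}

0, 1, 3, 4, 5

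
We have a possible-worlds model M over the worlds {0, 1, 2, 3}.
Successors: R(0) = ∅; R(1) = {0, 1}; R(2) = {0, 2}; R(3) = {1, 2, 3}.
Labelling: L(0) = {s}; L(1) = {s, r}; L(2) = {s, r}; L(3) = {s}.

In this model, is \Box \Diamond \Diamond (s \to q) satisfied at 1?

No

Recall that \Box ψ holds at a world iff ψ holds at every accessible world, and \Diamond ψ holds iff ψ holds at some accessible world.
At 1: \Box \Diamond \Diamond (s \to q) requires \Diamond \Diamond (s \to q) at every successor {0, 1}.
  \Diamond \Diamond (s \to q) fails at 0, so \Box \Diamond \Diamond (s \to q) is false at 1.
    At 0: no accessible worlds, so \Diamond \Diamond (s \to q) is false.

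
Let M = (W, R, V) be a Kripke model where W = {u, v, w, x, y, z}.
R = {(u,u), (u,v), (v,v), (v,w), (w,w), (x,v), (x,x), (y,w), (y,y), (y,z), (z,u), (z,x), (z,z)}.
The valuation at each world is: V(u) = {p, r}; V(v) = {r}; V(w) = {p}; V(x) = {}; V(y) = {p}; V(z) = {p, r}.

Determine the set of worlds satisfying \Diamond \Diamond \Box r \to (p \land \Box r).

u, v, w, x

Let φ = \Diamond \Diamond \Box r \to (p \land \Box r). Evaluate φ at each world:
  u (successors {u, v}): φ is true.
  v (successors {v, w}): φ is true.
  w (successors {w}): φ is true.
  x (successors {v, x}): φ is true.
  y (successors {w, y, z}): φ is false.
  z (successors {u, x, z}): φ is false.
For instance, at y:
  At y: \Diamond \Diamond \Box r is true, p \land \Box r is false, so \Diamond \Diamond \Box r \to (p \land \Box r) is false.
    At y: \Diamond \Diamond \Box r requires \Diamond \Box r at some successor in {w, y, z}.
      \Diamond \Box r holds at z, so \Diamond \Diamond \Box r is true at y.
    At y: p is true, \Box r is false, so p \land \Box r is false.
      At y: \Box r requires r at every successor {w, y, z}.
        r fails at w, so \Box r is false at y.
Satisfying worlds: {u, v, w, x}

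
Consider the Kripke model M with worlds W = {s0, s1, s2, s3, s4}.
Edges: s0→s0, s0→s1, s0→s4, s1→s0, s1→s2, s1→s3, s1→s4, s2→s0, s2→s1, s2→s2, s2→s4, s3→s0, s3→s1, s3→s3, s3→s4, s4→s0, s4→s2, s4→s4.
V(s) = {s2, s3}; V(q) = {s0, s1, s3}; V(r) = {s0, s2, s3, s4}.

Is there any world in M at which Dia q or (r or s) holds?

Yes

Recall that Dia ψ holds at a world iff ψ holds at some accessible world.
Let φ = Dia q or (r or s). Evaluate φ at each world:
  s0 (successors {s0, s1, s4}): φ is true.
  s1 (successors {s0, s2, s3, s4}): φ is true.
  s2 (successors {s0, s1, s2, s4}): φ is true.
  s3 (successors {s0, s1, s3, s4}): φ is true.
  s4 (successors {s0, s2, s4}): φ is true.
Detail at s0 (witness):
  At s0: Dia q is true, r or s is true, so Dia q or (r or s) is true.
    At s0: Dia q requires q at some successor in {s0, s1, s4}.
      q holds at s0, so Dia q is true at s0.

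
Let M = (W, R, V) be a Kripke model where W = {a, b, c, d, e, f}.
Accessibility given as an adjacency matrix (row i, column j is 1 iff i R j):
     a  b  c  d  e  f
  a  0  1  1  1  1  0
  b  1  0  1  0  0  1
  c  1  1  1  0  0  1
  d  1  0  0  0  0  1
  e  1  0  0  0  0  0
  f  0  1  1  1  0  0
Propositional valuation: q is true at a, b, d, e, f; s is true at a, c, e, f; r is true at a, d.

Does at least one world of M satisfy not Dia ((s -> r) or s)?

Let φ = not Dia ((s -> r) or s). Evaluate φ at each world:
  a (successors {b, c, d, e}): φ is false.
  b (successors {a, c, f}): φ is false.
  c (successors {a, b, c, f}): φ is false.
  d (successors {a, f}): φ is false.
  e (successors {a}): φ is false.
  f (successors {b, c, d}): φ is false.
For instance, at c:
  At c: Dia ((s -> r) or s) is true, so not Dia ((s -> r) or s) is false.
    At c: Dia ((s -> r) or s) requires (s -> r) or s at some successor in {a, b, c, f}.
      (s -> r) or s holds at a, so Dia ((s -> r) or s) is true at c.

No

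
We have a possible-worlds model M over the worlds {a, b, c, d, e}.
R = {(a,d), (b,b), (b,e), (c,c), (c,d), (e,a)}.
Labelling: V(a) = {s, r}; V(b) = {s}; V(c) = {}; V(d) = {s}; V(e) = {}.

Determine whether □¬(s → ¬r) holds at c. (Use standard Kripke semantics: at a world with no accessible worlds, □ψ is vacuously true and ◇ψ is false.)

At c: □¬(s → ¬r) requires ¬(s → ¬r) at every successor {c, d}.
  ¬(s → ¬r) fails at c, so □¬(s → ¬r) is false at c.

No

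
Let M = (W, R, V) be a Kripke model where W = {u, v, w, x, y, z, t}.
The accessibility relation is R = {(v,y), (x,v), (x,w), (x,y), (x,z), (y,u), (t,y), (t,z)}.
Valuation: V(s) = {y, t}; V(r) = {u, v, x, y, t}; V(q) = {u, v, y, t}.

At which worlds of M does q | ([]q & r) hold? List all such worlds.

u, v, y, t

Let φ = q | ([]q & r). Evaluate φ at each world:
  u (successors ∅): φ is true.
  v (successors {y}): φ is true.
  w (successors ∅): φ is false.
  x (successors {v, w, y, z}): φ is false.
  y (successors {u}): φ is true.
  z (successors ∅): φ is false.
  t (successors {y, z}): φ is true.
For instance, at x:
  At x: q is false, []q & r is false, so q | ([]q & r) is false.
    At x: []q is false, r is true, so []q & r is false.
      At x: []q requires q at every successor {v, w, y, z}.
        q fails at w, so []q is false at x.
Satisfying worlds: {u, v, y, t}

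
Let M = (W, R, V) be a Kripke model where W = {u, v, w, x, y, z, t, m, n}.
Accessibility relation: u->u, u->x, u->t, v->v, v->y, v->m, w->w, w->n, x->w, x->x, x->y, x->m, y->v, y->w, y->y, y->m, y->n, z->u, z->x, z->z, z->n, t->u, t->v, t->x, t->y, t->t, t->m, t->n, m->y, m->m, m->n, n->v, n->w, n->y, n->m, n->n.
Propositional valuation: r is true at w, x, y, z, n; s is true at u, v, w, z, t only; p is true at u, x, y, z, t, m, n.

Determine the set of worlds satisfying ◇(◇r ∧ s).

Recall that ◇ψ holds at a world iff ψ holds at some accessible world.
Let φ = ◇(◇r ∧ s). Evaluate φ at each world:
  u (successors {u, x, t}): φ is true.
  v (successors {v, y, m}): φ is true.
  w (successors {w, n}): φ is true.
  x (successors {w, x, y, m}): φ is true.
  y (successors {v, w, y, m, n}): φ is true.
  z (successors {u, x, z, n}): φ is true.
  t (successors {u, v, x, y, t, m, n}): φ is true.
  m (successors {y, m, n}): φ is false.
  n (successors {v, w, y, m, n}): φ is true.
For instance, at n:
  At n: ◇(◇r ∧ s) requires ◇r ∧ s at some successor in {v, w, y, m, n}.
    ◇r ∧ s holds at v, so ◇(◇r ∧ s) is true at n.
      At v: ◇r is true, s is true, so ◇r ∧ s is true.
Satisfying worlds: {u, v, w, x, y, z, t, n}

u, v, w, x, y, z, t, n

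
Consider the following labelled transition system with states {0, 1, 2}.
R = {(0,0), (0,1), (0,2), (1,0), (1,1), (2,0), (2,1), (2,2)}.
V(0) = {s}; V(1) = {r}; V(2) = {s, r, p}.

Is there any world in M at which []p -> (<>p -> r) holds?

Yes

Recall that []ψ holds at a world iff ψ holds at every accessible world, and <>ψ holds iff ψ holds at some accessible world.
Let φ = []p -> (<>p -> r). Evaluate φ at each world:
  0 (successors {0, 1, 2}): φ is true.
  1 (successors {0, 1}): φ is true.
  2 (successors {0, 1, 2}): φ is true.
Detail at 0 (witness):
  At 0: []p is false, <>p -> r is false, so []p -> (<>p -> r) is true.
    At 0: []p requires p at every successor {0, 1, 2}.
      p fails at 0, so []p is false at 0.
    At 0: <>p is true, r is false, so <>p -> r is false.
      At 0: <>p requires p at some successor in {0, 1, 2}.
        p holds at 2, so <>p is true at 0.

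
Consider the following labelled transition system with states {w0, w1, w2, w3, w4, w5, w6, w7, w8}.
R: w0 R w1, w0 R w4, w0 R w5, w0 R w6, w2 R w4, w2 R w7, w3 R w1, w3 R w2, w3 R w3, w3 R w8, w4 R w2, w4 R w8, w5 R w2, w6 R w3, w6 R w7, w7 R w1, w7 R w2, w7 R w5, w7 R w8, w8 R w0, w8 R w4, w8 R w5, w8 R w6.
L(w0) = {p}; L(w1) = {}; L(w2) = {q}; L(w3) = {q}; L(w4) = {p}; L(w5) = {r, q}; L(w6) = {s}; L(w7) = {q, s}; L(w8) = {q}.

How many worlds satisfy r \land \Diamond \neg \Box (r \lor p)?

1

Recall that \Box ψ holds at a world iff ψ holds at every accessible world, and \Diamond ψ holds iff ψ holds at some accessible world.
Let φ = r \land \Diamond \neg \Box (r \lor p). Evaluate φ at each world:
  w0 (successors {w1, w4, w5, w6}): φ is false.
  w1 (successors ∅): φ is false.
  w2 (successors {w4, w7}): φ is false.
  w3 (successors {w1, w2, w3, w8}): φ is false.
  w4 (successors {w2, w8}): φ is false.
  w5 (successors {w2}): φ is true.
  w6 (successors {w3, w7}): φ is false.
  w7 (successors {w1, w2, w5, w8}): φ is false.
  w8 (successors {w0, w4, w5, w6}): φ is false.
For instance, at w3:
  At w3: r is false, \Diamond \neg \Box (r \lor p) is true, so r \land \Diamond \neg \Box (r \lor p) is false.
    At w3: \Diamond \neg \Box (r \lor p) requires \neg \Box (r \lor p) at some successor in {w1, w2, w3, w8}.
      \neg \Box (r \lor p) holds at w2, so \Diamond \neg \Box (r \lor p) is true at w3.
Satisfying worlds: {w5}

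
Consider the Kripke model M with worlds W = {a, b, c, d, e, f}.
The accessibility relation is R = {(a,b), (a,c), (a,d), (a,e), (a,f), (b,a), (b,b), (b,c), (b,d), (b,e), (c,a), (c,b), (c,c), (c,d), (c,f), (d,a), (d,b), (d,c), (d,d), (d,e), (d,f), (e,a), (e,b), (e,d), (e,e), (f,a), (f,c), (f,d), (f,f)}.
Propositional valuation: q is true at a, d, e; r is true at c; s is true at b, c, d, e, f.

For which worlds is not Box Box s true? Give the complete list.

a, b, c, d, e, f

Recall that Box ψ holds at a world iff ψ holds at every accessible world, and Dia ψ holds iff ψ holds at some accessible world.
Let φ = not Box Box s. Evaluate φ at each world:
  a (successors {b, c, d, e, f}): φ is true.
  b (successors {a, b, c, d, e}): φ is true.
  c (successors {a, b, c, d, f}): φ is true.
  d (successors {a, b, c, d, e, f}): φ is true.
  e (successors {a, b, d, e}): φ is true.
  f (successors {a, c, d, f}): φ is true.
For instance, at d:
  At d: Box Box s is false, so not Box Box s is true.
    At d: Box Box s requires Box s at every successor {a, b, c, d, e, f}.
      Box s fails at b, so Box Box s is false at d.
Satisfying worlds: {a, b, c, d, e, f}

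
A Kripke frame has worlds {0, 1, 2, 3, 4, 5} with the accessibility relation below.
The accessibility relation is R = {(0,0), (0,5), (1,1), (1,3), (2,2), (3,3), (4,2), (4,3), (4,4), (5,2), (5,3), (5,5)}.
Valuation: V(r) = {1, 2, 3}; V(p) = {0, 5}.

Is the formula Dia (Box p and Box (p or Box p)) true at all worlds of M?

Recall that Box ψ holds at a world iff ψ holds at every accessible world, and Dia ψ holds iff ψ holds at some accessible world.
Let φ = Dia (Box p and Box (p or Box p)). Evaluate φ at each world:
  0 (successors {0, 5}): φ is true.
  1 (successors {1, 3}): φ is false.
  2 (successors {2}): φ is false.
  3 (successors {3}): φ is false.
  4 (successors {2, 3, 4}): φ is false.
  5 (successors {2, 3, 5}): φ is false.
Detail at 1 (counterexample):
  At 1: Dia (Box p and Box (p or Box p)) requires Box p and Box (p or Box p) at some successor in {1, 3}.
    At 1: Box p and Box (p or Box p) is false.
    At 3: Box p and Box (p or Box p) is false.
  So Dia (Box p and Box (p or Box p)) is false at 1.

No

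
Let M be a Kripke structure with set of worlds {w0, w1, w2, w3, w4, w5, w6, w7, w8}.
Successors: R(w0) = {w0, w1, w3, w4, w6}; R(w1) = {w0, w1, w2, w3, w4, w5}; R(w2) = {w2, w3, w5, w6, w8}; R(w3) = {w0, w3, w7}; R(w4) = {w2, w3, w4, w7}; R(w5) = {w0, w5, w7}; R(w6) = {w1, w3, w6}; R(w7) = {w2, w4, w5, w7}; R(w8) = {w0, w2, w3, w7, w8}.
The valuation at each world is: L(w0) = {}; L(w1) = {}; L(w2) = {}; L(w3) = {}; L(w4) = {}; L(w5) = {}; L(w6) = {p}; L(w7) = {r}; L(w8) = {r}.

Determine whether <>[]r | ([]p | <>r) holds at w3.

At w3: <>[]r is false, []p | <>r is true, so <>[]r | ([]p | <>r) is true.
  At w3: <>[]r requires []r at some successor in {w0, w3, w7}.
    At w0: []r is false.
    At w3: []r is false.
    At w7: []r is false.
  So <>[]r is false at w3.
  At w3: []p is false, <>r is true, so []p | <>r is true.
    At w3: []p requires p at every successor {w0, w3, w7}.
      p fails at w0, so []p is false at w3.
    At w3: <>r requires r at some successor in {w0, w3, w7}.
      r holds at w7, so <>r is true at w3.

Yes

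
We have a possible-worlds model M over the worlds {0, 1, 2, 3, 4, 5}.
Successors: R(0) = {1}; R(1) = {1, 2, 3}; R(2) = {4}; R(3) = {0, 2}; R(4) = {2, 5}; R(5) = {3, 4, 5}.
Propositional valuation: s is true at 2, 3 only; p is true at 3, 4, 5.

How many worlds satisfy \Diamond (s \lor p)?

5

Recall that \Diamond ψ holds at a world iff ψ holds at some accessible world.
Let φ = \Diamond (s \lor p). Evaluate φ at each world:
  0 (successors {1}): φ is false.
  1 (successors {1, 2, 3}): φ is true.
  2 (successors {4}): φ is true.
  3 (successors {0, 2}): φ is true.
  4 (successors {2, 5}): φ is true.
  5 (successors {3, 4, 5}): φ is true.
For instance, at 3:
  At 3: \Diamond (s \lor p) requires s \lor p at some successor in {0, 2}.
    s \lor p holds at 2, so \Diamond (s \lor p) is true at 3.
Satisfying worlds: {1, 2, 3, 4, 5}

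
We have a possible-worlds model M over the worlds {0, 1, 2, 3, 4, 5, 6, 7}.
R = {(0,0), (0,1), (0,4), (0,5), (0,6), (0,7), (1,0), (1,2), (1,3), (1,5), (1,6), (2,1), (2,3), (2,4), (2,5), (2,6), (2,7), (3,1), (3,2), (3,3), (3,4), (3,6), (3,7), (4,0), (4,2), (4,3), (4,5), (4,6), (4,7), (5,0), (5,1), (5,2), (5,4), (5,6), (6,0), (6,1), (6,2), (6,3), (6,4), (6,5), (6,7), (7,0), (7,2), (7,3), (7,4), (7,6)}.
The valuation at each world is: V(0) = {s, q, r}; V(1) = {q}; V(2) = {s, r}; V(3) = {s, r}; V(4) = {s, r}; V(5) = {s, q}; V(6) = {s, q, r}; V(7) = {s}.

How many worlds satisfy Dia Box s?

Let φ = Dia Box s. Evaluate φ at each world:
  0 (successors {0, 1, 4, 5, 6, 7}): φ is true.
  1 (successors {0, 2, 3, 5, 6}): φ is false.
  2 (successors {1, 3, 4, 5, 6, 7}): φ is true.
  3 (successors {1, 2, 3, 4, 6, 7}): φ is true.
  4 (successors {0, 2, 3, 5, 6, 7}): φ is true.
  5 (successors {0, 1, 2, 4, 6}): φ is true.
  6 (successors {0, 1, 2, 3, 4, 5, 7}): φ is true.
  7 (successors {0, 2, 3, 4, 6}): φ is true.
For instance, at 1:
  At 1: Dia Box s requires Box s at some successor in {0, 2, 3, 5, 6}.
    At 0: Box s is false.
    At 2: Box s is false.
    At 3: Box s is false.
    At 5: Box s is false.
    At 6: Box s is false.
  So Dia Box s is false at 1.
Satisfying worlds: {0, 2, 3, 4, 5, 6, 7}

7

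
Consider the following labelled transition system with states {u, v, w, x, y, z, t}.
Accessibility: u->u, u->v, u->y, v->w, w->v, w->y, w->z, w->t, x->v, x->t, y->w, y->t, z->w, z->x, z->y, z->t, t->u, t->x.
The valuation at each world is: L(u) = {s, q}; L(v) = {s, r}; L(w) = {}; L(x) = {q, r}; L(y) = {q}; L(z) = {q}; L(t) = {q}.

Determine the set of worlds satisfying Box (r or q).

Let φ = Box (r or q). Evaluate φ at each world:
  u (successors {u, v, y}): φ is true.
  v (successors {w}): φ is false.
  w (successors {v, y, z, t}): φ is true.
  x (successors {v, t}): φ is true.
  y (successors {w, t}): φ is false.
  z (successors {w, x, y, t}): φ is false.
  t (successors {u, x}): φ is true.
For instance, at v:
  At v: Box (r or q) requires r or q at every successor {w}.
    r or q fails at w, so Box (r or q) is false at v.
Satisfying worlds: {u, w, x, t}

u, w, x, t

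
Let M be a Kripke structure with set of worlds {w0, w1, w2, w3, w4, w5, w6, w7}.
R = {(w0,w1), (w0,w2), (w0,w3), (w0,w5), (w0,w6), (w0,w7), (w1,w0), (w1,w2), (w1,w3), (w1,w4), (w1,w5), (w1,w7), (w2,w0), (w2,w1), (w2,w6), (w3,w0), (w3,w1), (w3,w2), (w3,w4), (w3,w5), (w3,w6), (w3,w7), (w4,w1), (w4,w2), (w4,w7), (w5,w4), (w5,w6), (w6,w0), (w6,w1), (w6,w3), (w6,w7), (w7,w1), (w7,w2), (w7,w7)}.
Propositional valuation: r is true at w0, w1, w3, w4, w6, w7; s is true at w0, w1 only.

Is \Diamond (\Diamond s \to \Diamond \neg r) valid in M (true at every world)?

Yes

Let φ = \Diamond (\Diamond s \to \Diamond \neg r). Evaluate φ at each world:
  w0 (successors {w1, w2, w3, w5, w6, w7}): φ is true.
  w1 (successors {w0, w2, w3, w4, w5, w7}): φ is true.
  w2 (successors {w0, w1, w6}): φ is true.
  w3 (successors {w0, w1, w2, w4, w5, w6, w7}): φ is true.
  w4 (successors {w1, w2, w7}): φ is true.
  w5 (successors {w4, w6}): φ is true.
  w6 (successors {w0, w1, w3, w7}): φ is true.
  w7 (successors {w1, w2, w7}): φ is true.
For instance, at w0:
  At w0: \Diamond (\Diamond s \to \Diamond \neg r) requires \Diamond s \to \Diamond \neg r at some successor in {w1, w2, w3, w5, w6, w7}.
    \Diamond s \to \Diamond \neg r holds at w1, so \Diamond (\Diamond s \to \Diamond \neg r) is true at w0.
      At w1: \Diamond s is true, \Diamond \neg r is true, so \Diamond s \to \Diamond \neg r is true.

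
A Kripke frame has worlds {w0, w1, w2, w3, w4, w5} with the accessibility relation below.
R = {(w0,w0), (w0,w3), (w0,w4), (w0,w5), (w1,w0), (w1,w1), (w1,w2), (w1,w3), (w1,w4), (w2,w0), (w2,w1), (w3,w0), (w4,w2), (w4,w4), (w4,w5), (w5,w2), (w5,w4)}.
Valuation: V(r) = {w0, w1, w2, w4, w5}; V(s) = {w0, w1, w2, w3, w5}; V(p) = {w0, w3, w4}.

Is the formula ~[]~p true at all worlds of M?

Yes

Let φ = ~[]~p. Evaluate φ at each world:
  w0 (successors {w0, w3, w4, w5}): φ is true.
  w1 (successors {w0, w1, w2, w3, w4}): φ is true.
  w2 (successors {w0, w1}): φ is true.
  w3 (successors {w0}): φ is true.
  w4 (successors {w2, w4, w5}): φ is true.
  w5 (successors {w2, w4}): φ is true.
For instance, at w1:
  At w1: []~p is false, so ~[]~p is true.
    At w1: []~p requires ~p at every successor {w0, w1, w2, w3, w4}.
      ~p fails at w0, so []~p is false at w1.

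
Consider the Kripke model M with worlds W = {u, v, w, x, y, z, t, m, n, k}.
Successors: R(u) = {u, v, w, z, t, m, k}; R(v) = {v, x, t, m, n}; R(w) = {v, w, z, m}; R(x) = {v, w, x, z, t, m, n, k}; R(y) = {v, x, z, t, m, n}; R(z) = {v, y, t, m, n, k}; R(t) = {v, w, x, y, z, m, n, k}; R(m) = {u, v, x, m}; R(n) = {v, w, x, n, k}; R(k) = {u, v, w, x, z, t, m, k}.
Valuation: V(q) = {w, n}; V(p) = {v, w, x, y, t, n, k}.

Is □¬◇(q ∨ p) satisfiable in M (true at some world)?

Let φ = □¬◇(q ∨ p). Evaluate φ at each world:
  u (successors {u, v, w, z, t, m, k}): φ is false.
  v (successors {v, x, t, m, n}): φ is false.
  w (successors {v, w, z, m}): φ is false.
  x (successors {v, w, x, z, t, m, n, k}): φ is false.
  y (successors {v, x, z, t, m, n}): φ is false.
  z (successors {v, y, t, m, n, k}): φ is false.
  t (successors {v, w, x, y, z, m, n, k}): φ is false.
  m (successors {u, v, x, m}): φ is false.
  n (successors {v, w, x, n, k}): φ is false.
  k (successors {u, v, w, x, z, t, m, k}): φ is false.
For instance, at y:
  At y: □¬◇(q ∨ p) requires ¬◇(q ∨ p) at every successor {v, x, z, t, m, n}.
    ¬◇(q ∨ p) fails at v, so □¬◇(q ∨ p) is false at y.
      At v: ◇(q ∨ p) is true, so ¬◇(q ∨ p) is false.

No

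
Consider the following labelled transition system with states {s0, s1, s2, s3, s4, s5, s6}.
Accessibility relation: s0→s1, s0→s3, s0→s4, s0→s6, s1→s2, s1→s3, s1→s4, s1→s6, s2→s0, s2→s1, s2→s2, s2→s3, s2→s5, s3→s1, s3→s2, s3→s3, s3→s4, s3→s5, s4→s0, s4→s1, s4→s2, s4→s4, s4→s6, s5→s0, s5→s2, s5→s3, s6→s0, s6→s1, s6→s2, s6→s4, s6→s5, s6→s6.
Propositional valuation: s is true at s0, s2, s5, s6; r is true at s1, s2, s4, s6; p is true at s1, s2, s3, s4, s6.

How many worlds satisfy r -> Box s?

3

Let φ = r -> Box s. Evaluate φ at each world:
  s0 (successors {s1, s3, s4, s6}): φ is true.
  s1 (successors {s2, s3, s4, s6}): φ is false.
  s2 (successors {s0, s1, s2, s3, s5}): φ is false.
  s3 (successors {s1, s2, s3, s4, s5}): φ is true.
  s4 (successors {s0, s1, s2, s4, s6}): φ is false.
  s5 (successors {s0, s2, s3}): φ is true.
  s6 (successors {s0, s1, s2, s4, s5, s6}): φ is false.
For instance, at s1:
  At s1: r is true, Box s is false, so r -> Box s is false.
    At s1: Box s requires s at every successor {s2, s3, s4, s6}.
      s fails at s3, so Box s is false at s1.
Satisfying worlds: {s0, s3, s5}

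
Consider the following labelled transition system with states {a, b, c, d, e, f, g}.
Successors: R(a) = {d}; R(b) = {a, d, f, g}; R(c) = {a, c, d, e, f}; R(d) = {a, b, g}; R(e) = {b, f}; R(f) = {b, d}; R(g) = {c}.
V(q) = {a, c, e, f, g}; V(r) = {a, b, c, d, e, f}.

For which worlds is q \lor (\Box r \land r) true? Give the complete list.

a, c, e, f, g

Let φ = q \lor (\Box r \land r). Evaluate φ at each world:
  a (successors {d}): φ is true.
  b (successors {a, d, f, g}): φ is false.
  c (successors {a, c, d, e, f}): φ is true.
  d (successors {a, b, g}): φ is false.
  e (successors {b, f}): φ is true.
  f (successors {b, d}): φ is true.
  g (successors {c}): φ is true.
For instance, at b:
  At b: q is false, \Box r \land r is false, so q \lor (\Box r \land r) is false.
    At b: \Box r is false, r is true, so \Box r \land r is false.
      At b: \Box r requires r at every successor {a, d, f, g}.
        r fails at g, so \Box r is false at b.
Satisfying worlds: {a, c, e, f, g}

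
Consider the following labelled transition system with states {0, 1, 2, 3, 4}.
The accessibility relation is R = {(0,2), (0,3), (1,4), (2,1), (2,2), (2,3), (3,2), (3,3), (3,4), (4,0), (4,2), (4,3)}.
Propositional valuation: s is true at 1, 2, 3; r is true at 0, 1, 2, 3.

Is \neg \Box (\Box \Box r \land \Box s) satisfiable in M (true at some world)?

Let φ = \neg \Box (\Box \Box r \land \Box s). Evaluate φ at each world:
  0 (successors {2, 3}): φ is true.
  1 (successors {4}): φ is true.
  2 (successors {1, 2, 3}): φ is true.
  3 (successors {2, 3, 4}): φ is true.
  4 (successors {0, 2, 3}): φ is true.
Detail at 0 (witness):
  At 0: \Box (\Box \Box r \land \Box s) is false, so \neg \Box (\Box \Box r \land \Box s) is true.
    At 0: \Box (\Box \Box r \land \Box s) requires \Box \Box r \land \Box s at every successor {2, 3}.
      \Box \Box r \land \Box s fails at 2, so \Box (\Box \Box r \land \Box s) is false at 0.

Yes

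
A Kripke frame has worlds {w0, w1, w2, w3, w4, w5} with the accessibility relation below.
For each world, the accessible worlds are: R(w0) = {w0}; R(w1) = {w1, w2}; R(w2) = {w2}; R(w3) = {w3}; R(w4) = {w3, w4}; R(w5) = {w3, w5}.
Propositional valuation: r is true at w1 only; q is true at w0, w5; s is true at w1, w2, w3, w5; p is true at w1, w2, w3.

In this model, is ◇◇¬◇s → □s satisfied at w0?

At w0: ◇◇¬◇s is true, □s is false, so ◇◇¬◇s → □s is false.
  At w0: ◇◇¬◇s requires ◇¬◇s at some successor in {w0}.
    ◇¬◇s holds at w0, so ◇◇¬◇s is true at w0.
      At w0: ◇¬◇s requires ¬◇s at some successor in {w0}.
        ¬◇s holds at w0, so ◇¬◇s is true at w0.
  At w0: □s requires s at every successor {w0}.
    s fails at w0, so □s is false at w0.

No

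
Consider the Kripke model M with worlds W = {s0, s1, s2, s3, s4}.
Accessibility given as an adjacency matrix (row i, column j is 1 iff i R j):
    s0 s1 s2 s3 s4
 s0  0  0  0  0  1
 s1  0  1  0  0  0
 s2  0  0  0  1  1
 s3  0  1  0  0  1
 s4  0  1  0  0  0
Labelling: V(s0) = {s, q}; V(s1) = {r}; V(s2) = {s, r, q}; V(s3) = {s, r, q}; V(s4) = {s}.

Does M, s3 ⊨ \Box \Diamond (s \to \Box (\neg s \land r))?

Yes

At s3: \Box \Diamond (s \to \Box (\neg s \land r)) requires \Diamond (s \to \Box (\neg s \land r)) at every successor {s1, s4}.
    At s1: \Diamond (s \to \Box (\neg s \land r)) requires s \to \Box (\neg s \land r) at some successor in {s1}.
      s \to \Box (\neg s \land r) holds at s1, so \Diamond (s \to \Box (\neg s \land r)) is true at s1.
    At s4: \Diamond (s \to \Box (\neg s \land r)) requires s \to \Box (\neg s \land r) at some successor in {s1}.
      s \to \Box (\neg s \land r) holds at s1, so \Diamond (s \to \Box (\neg s \land r)) is true at s4.
So \Box \Diamond (s \to \Box (\neg s \land r)) is true at s3.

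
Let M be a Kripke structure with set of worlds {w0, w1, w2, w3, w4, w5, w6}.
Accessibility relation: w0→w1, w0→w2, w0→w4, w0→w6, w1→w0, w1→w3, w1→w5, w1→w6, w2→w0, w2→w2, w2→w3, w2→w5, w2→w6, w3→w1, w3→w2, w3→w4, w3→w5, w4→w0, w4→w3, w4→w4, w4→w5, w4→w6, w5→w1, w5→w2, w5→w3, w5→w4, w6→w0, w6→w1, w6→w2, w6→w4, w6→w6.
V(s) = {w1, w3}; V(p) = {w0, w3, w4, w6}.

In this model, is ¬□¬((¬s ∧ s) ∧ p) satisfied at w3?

No

At w3: □¬((¬s ∧ s) ∧ p) is true, so ¬□¬((¬s ∧ s) ∧ p) is false.
  At w3: □¬((¬s ∧ s) ∧ p) requires ¬((¬s ∧ s) ∧ p) at every successor {w1, w2, w4, w5}.
    At w1: ¬((¬s ∧ s) ∧ p) is true.
    At w2: ¬((¬s ∧ s) ∧ p) is true.
    At w4: ¬((¬s ∧ s) ∧ p) is true.
    At w5: ¬((¬s ∧ s) ∧ p) is true.
  So □¬((¬s ∧ s) ∧ p) is true at w3.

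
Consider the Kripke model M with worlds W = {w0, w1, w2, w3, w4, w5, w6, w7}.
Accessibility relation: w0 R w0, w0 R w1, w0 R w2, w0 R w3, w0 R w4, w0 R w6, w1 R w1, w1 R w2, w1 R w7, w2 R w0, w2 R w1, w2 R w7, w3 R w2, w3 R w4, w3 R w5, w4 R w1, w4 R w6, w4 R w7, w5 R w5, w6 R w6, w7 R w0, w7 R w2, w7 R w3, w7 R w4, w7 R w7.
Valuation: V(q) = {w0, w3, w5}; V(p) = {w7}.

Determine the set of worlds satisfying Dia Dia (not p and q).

w0, w1, w2, w3, w4, w5, w7

Let φ = Dia Dia (not p and q). Evaluate φ at each world:
  w0 (successors {w0, w1, w2, w3, w4, w6}): φ is true.
  w1 (successors {w1, w2, w7}): φ is true.
  w2 (successors {w0, w1, w7}): φ is true.
  w3 (successors {w2, w4, w5}): φ is true.
  w4 (successors {w1, w6, w7}): φ is true.
  w5 (successors {w5}): φ is true.
  w6 (successors {w6}): φ is false.
  w7 (successors {w0, w2, w3, w4, w7}): φ is true.
For instance, at w4:
  At w4: Dia Dia (not p and q) requires Dia (not p and q) at some successor in {w1, w6, w7}.
    Dia (not p and q) holds at w7, so Dia Dia (not p and q) is true at w4.
      At w7: Dia (not p and q) requires not p and q at some successor in {w0, w2, w3, w4, w7}.
        not p and q holds at w0, so Dia (not p and q) is true at w7.
Satisfying worlds: {w0, w1, w2, w3, w4, w5, w7}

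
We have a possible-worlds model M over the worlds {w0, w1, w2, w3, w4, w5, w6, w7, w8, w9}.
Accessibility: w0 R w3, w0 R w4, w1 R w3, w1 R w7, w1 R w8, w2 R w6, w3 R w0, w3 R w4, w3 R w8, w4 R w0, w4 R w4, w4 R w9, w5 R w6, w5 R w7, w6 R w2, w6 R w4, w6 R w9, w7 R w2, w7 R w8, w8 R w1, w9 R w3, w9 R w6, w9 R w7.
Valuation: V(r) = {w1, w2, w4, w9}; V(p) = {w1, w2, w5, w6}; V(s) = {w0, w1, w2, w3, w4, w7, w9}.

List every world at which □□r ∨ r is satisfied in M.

Recall that □ψ holds at a world iff ψ holds at every accessible world, and ◇ψ holds iff ψ holds at some accessible world.
Let φ = □□r ∨ r. Evaluate φ at each world:
  w0 (successors {w3, w4}): φ is false.
  w1 (successors {w3, w7, w8}): φ is true.
  w2 (successors {w6}): φ is true.
  w3 (successors {w0, w4, w8}): φ is false.
  w4 (successors {w0, w4, w9}): φ is true.
  w5 (successors {w6, w7}): φ is false.
  w6 (successors {w2, w4, w9}): φ is false.
  w7 (successors {w2, w8}): φ is false.
  w8 (successors {w1}): φ is false.
  w9 (successors {w3, w6, w7}): φ is true.
For instance, at w1:
  At w1: □□r is false, r is true, so □□r ∨ r is true.
    At w1: □□r requires □r at every successor {w3, w7, w8}.
      □r fails at w3, so □□r is false at w1.
Satisfying worlds: {w1, w2, w4, w9}

w1, w2, w4, w9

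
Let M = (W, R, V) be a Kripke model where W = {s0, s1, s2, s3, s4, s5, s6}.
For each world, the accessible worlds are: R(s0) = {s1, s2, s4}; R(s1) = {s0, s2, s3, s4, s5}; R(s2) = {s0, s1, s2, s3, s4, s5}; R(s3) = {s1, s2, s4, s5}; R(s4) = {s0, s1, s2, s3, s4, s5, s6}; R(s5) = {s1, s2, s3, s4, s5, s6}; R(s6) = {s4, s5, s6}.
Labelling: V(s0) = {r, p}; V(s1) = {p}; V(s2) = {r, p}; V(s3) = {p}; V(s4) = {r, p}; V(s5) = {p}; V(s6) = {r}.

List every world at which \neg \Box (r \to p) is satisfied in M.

Recall that \Box ψ holds at a world iff ψ holds at every accessible world, and \Diamond ψ holds iff ψ holds at some accessible world.
Let φ = \neg \Box (r \to p). Evaluate φ at each world:
  s0 (successors {s1, s2, s4}): φ is false.
  s1 (successors {s0, s2, s3, s4, s5}): φ is false.
  s2 (successors {s0, s1, s2, s3, s4, s5}): φ is false.
  s3 (successors {s1, s2, s4, s5}): φ is false.
  s4 (successors {s0, s1, s2, s3, s4, s5, s6}): φ is true.
  s5 (successors {s1, s2, s3, s4, s5, s6}): φ is true.
  s6 (successors {s4, s5, s6}): φ is true.
For instance, at s2:
  At s2: \Box (r \to p) is true, so \neg \Box (r \to p) is false.
    At s2: \Box (r \to p) requires r \to p at every successor {s0, s1, s2, s3, s4, s5}.
      At s0: r \to p is true.
      At s1: r \to p is true.
      At s2: r \to p is true.
      At s3: r \to p is true.
      At s4: r \to p is true.
      At s5: r \to p is true.
    So \Box (r \to p) is true at s2.
Satisfying worlds: {s4, s5, s6}

s4, s5, s6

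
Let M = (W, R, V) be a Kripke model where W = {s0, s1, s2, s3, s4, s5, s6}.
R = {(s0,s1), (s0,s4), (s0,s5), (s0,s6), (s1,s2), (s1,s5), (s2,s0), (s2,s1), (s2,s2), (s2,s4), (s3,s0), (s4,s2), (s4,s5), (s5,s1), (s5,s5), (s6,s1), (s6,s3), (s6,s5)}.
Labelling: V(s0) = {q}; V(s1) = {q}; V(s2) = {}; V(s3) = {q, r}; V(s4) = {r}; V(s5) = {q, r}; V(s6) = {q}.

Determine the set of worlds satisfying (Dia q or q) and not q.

s2, s4

Let φ = (Dia q or q) and not q. Evaluate φ at each world:
  s0 (successors {s1, s4, s5, s6}): φ is false.
  s1 (successors {s2, s5}): φ is false.
  s2 (successors {s0, s1, s2, s4}): φ is true.
  s3 (successors {s0}): φ is false.
  s4 (successors {s2, s5}): φ is true.
  s5 (successors {s1, s5}): φ is false.
  s6 (successors {s1, s3, s5}): φ is false.
For instance, at s1:
  At s1: Dia q or q is true, not q is false, so (Dia q or q) and not q is false.
    At s1: Dia q is true, q is true, so Dia q or q is true.
      At s1: Dia q requires q at some successor in {s2, s5}.
        q holds at s5, so Dia q is true at s1.
Satisfying worlds: {s2, s4}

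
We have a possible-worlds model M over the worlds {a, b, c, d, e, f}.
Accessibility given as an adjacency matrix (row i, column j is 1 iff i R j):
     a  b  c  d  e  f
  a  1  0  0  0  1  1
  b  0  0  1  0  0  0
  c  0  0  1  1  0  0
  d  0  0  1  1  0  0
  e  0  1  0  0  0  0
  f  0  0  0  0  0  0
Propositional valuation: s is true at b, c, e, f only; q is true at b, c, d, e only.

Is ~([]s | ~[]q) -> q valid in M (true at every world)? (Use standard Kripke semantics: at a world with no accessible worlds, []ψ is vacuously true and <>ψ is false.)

Let φ = ~([]s | ~[]q) -> q. Evaluate φ at each world:
  a (successors {a, e, f}): φ is true.
  b (successors {c}): φ is true.
  c (successors {c, d}): φ is true.
  d (successors {c, d}): φ is true.
  e (successors {b}): φ is true.
  f (successors ∅): φ is true.
For instance, at a:
  At a: ~([]s | ~[]q) is false, q is false, so ~([]s | ~[]q) -> q is true.
    At a: []s | ~[]q is true, so ~([]s | ~[]q) is false.
      At a: []s is false, ~[]q is true, so []s | ~[]q is true.

Yes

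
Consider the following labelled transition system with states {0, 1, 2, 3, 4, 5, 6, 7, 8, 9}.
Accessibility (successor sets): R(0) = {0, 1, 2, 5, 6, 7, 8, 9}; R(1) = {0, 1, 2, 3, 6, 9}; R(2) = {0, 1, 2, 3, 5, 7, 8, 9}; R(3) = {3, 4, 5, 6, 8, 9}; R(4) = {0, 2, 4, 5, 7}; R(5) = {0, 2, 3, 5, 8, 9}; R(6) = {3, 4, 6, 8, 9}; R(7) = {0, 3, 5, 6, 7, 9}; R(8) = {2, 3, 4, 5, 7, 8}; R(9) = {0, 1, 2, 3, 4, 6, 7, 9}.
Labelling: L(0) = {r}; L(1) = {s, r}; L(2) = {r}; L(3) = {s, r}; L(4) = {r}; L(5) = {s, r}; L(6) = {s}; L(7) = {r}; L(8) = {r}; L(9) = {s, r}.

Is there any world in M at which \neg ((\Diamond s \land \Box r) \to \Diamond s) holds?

Recall that \Box ψ holds at a world iff ψ holds at every accessible world, and \Diamond ψ holds iff ψ holds at some accessible world.
Let φ = \neg ((\Diamond s \land \Box r) \to \Diamond s). Evaluate φ at each world:
  0 (successors {0, 1, 2, 5, 6, 7, 8, 9}): φ is false.
  1 (successors {0, 1, 2, 3, 6, 9}): φ is false.
  2 (successors {0, 1, 2, 3, 5, 7, 8, 9}): φ is false.
  3 (successors {3, 4, 5, 6, 8, 9}): φ is false.
  4 (successors {0, 2, 4, 5, 7}): φ is false.
  5 (successors {0, 2, 3, 5, 8, 9}): φ is false.
  6 (successors {3, 4, 6, 8, 9}): φ is false.
  7 (successors {0, 3, 5, 6, 7, 9}): φ is false.
  8 (successors {2, 3, 4, 5, 7, 8}): φ is false.
  9 (successors {0, 1, 2, 3, 4, 6, 7, 9}): φ is false.
For instance, at 7:
  At 7: (\Diamond s \land \Box r) \to \Diamond s is true, so \neg ((\Diamond s \land \Box r) \to \Diamond s) is false.
    At 7: \Diamond s \land \Box r is false, \Diamond s is true, so (\Diamond s \land \Box r) \to \Diamond s is true.
      At 7: \Diamond s is true, \Box r is false, so \Diamond s \land \Box r is false.
      At 7: \Diamond s requires s at some successor in {0, 3, 5, 6, 7, 9}.
        s holds at 3, so \Diamond s is true at 7.

No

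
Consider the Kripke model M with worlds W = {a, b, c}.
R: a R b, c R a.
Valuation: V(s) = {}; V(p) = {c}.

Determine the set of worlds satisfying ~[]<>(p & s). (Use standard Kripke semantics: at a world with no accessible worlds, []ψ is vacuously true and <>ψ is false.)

Let φ = ~[]<>(p & s). Evaluate φ at each world:
  a (successors {b}): φ is true.
  b (successors ∅): φ is false.
  c (successors {a}): φ is true.
For instance, at a:
  At a: []<>(p & s) is false, so ~[]<>(p & s) is true.
    At a: []<>(p & s) requires <>(p & s) at every successor {b}.
      <>(p & s) fails at b, so []<>(p & s) is false at a.
Satisfying worlds: {a, c}

a, c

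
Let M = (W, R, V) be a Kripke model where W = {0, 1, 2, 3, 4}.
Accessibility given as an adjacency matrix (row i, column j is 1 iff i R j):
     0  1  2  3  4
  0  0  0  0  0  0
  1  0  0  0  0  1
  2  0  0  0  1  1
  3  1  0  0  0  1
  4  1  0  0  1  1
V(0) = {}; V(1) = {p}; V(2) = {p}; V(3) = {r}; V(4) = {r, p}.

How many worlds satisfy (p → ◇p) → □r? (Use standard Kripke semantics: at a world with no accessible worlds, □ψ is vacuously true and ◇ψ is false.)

3

Recall that □ψ holds at a world iff ψ holds at every accessible world, and ◇ψ holds iff ψ holds at some accessible world.
Let φ = (p → ◇p) → □r. Evaluate φ at each world:
  0 (successors ∅): φ is true.
  1 (successors {4}): φ is true.
  2 (successors {3, 4}): φ is true.
  3 (successors {0, 4}): φ is false.
  4 (successors {0, 3, 4}): φ is false.
For instance, at 3:
  At 3: p → ◇p is true, □r is false, so (p → ◇p) → □r is false.
    At 3: p is false, ◇p is true, so p → ◇p is true.
      At 3: ◇p requires p at some successor in {0, 4}.
        p holds at 4, so ◇p is true at 3.
    At 3: □r requires r at every successor {0, 4}.
      r fails at 0, so □r is false at 3.
Satisfying worlds: {0, 1, 2}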